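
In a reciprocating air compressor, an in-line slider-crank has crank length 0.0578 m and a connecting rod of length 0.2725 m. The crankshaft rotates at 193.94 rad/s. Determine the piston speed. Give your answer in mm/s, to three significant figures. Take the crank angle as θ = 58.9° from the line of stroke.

ω = 193.9 rad/s
For an in-line slider-crank, x = r cosθ + √(L² − r² sin²θ), so v = −rω sinθ·[1 + r cosθ/√(L² − r² sin²θ)].
With r = 0.0578 m, L = 0.2725 m, θ = 58.9°: √(L² − r² sin²θ) = 0.26797 m.
v = −0.0578·193.9·0.85627·[1 + 0.0578·0.51653/0.26797] = -10.668 m/s.
|v| = 10.668 m/s = 10668 mm/s.

10700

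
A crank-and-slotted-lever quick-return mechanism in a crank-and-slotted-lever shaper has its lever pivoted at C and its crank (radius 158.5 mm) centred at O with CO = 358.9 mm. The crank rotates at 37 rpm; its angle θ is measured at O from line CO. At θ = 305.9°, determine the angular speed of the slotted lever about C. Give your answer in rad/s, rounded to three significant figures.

ω = 3.875 rad/s (from 37 rpm).
Crank pin A relative to C: A = (d + r cosθ, r sinθ); lever angle φ = atan2(r sinθ, d + r cosθ).
Differentiating tanφ: φ̇ = rω(d cosθ + r)/(d² + r² + 2dr cosθ).
d² + r² + 2dr cosθ = |CA|² = 0.220644 m²;  d cosθ + r = +0.36895 m.
|ω_lever| = |0.1585·3.875·+0.36895| / 0.220644 = 1.0269 rad/s.

1.03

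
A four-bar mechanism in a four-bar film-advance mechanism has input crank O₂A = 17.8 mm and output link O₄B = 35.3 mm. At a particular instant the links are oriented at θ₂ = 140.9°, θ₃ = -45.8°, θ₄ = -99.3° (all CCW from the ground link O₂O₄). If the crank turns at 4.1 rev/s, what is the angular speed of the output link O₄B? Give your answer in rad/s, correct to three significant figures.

ω₂ = 25.76 rad/s (from 4.1 rev/s).
Differentiating the loop-closure r₂e^{iθ₂}+r₃e^{iθ₃}=r₁+r₄e^{iθ₄} gives r₂ω₂e^{iθ₂}+r₃ω₃e^{iθ₃}=r₄ω₄e^{iθ₄}.
Eliminating the other unknown: ω₄ = r₂ω₂ sin(θ₂−θ₃) / [r₄ sin(θ₄−θ₃)].
Numerator sine = -0.11667; denominator sine = -0.80386.
Result = 0.0178·25.76·(-0.11667) / (0.0353·(-0.80386)) = +1.8854 rad/s; magnitude 1.8854 rad/s.

1.89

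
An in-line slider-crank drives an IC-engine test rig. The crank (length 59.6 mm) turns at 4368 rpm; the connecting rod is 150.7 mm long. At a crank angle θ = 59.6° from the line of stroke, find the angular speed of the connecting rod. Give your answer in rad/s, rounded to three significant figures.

ω = 457.4 rad/s (converted from 4368 rpm).
The rod makes angle φ with the slider axis where L sinφ = r sinθ; differentiating, L cosφ·φ̇ = r ω cosθ.
L cosφ = √(L² − r² sin²θ) = 0.14166 m.
|ω_rod| = r ω |cosθ| / √(L² − r² sin²θ) = 0.0596·457.4·0.50603/0.14166 = 97.384 rad/s.

97.4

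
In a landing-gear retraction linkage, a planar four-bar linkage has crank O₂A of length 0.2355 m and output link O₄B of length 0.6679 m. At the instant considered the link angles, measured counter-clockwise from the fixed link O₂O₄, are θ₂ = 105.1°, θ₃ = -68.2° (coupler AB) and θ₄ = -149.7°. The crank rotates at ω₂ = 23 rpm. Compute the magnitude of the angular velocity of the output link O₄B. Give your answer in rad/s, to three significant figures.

0.100

ω₂ = 2.409 rad/s (from 23 rpm).
Differentiating the loop-closure r₂e^{iθ₂}+r₃e^{iθ₃}=r₁+r₄e^{iθ₄} gives r₂ω₂e^{iθ₂}+r₃ω₃e^{iθ₃}=r₄ω₄e^{iθ₄}.
Eliminating the other unknown: ω₄ = r₂ω₂ sin(θ₂−θ₃) / [r₄ sin(θ₄−θ₃)].
Numerator sine = +0.11667; denominator sine = -0.98902.
Result = 0.2355·2.409·(+0.11667) / (0.6679·(-0.98902)) = -0.10018 rad/s; magnitude 0.10018 rad/s.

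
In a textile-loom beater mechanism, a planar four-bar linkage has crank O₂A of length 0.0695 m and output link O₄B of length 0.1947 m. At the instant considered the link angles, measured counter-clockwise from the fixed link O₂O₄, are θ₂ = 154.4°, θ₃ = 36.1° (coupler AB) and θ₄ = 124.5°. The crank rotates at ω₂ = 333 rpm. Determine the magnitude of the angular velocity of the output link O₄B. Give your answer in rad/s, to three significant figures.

ω₂ = 34.87 rad/s (from 333 rpm).
Differentiating the loop-closure r₂e^{iθ₂}+r₃e^{iθ₃}=r₁+r₄e^{iθ₄} gives r₂ω₂e^{iθ₂}+r₃ω₃e^{iθ₃}=r₄ω₄e^{iθ₄}.
Eliminating the other unknown: ω₄ = r₂ω₂ sin(θ₂−θ₃) / [r₄ sin(θ₄−θ₃)].
Numerator sine = +0.88048; denominator sine = +0.99961.
Result = 0.0695·34.87·(+0.88048) / (0.1947·(+0.99961)) = +10.964 rad/s; magnitude 10.964 rad/s.

11.0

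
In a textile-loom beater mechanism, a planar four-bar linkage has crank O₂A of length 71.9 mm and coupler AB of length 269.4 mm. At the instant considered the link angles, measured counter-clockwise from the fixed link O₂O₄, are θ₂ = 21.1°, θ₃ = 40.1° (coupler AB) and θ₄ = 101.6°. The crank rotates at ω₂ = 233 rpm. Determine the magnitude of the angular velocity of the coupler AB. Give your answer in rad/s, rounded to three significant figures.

7.31

ω₂ = 24.4 rad/s (from 233 rpm).
Differentiating the loop-closure r₂e^{iθ₂}+r₃e^{iθ₃}=r₁+r₄e^{iθ₄} gives r₂ω₂e^{iθ₂}+r₃ω₃e^{iθ₃}=r₄ω₄e^{iθ₄}.
Eliminating the other unknown: ω₃ = r₂ω₂ sin(θ₄−θ₂) / [r₃ sin(θ₃−θ₄)].
Numerator sine = +0.98629; denominator sine = -0.87882.
Result = 0.0719·24.4·(+0.98629) / (0.2694·(-0.87882)) = -7.3084 rad/s; magnitude 7.3084 rad/s.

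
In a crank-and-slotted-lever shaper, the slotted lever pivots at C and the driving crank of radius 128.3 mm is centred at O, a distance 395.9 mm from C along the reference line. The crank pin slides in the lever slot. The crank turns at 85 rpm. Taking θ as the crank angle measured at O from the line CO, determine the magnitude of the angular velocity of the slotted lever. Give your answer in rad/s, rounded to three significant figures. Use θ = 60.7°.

ω = 8.901 rad/s (from 85 rpm).
Crank pin A relative to C: A = (d + r cosθ, r sinθ); lever angle φ = atan2(r sinθ, d + r cosθ).
Differentiating tanφ: φ̇ = rω(d cosθ + r)/(d² + r² + 2dr cosθ).
d² + r² + 2dr cosθ = |CA|² = 0.222913 m²;  d cosθ + r = +0.32205 m.
|ω_lever| = |0.1283·8.901·+0.32205| / 0.222913 = 1.6499 rad/s.

1.65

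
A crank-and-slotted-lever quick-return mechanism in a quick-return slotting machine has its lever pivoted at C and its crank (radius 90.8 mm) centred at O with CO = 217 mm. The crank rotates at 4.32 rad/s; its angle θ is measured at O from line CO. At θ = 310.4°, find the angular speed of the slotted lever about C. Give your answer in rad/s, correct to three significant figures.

ω = 4.32 rad/s
Crank pin A relative to C: A = (d + r cosθ, r sinθ); lever angle φ = atan2(r sinθ, d + r cosθ).
Differentiating tanφ: φ̇ = rω(d cosθ + r)/(d² + r² + 2dr cosθ).
d² + r² + 2dr cosθ = |CA|² = 0.0808742 m²;  d cosθ + r = +0.23144 m.
|ω_lever| = |0.0908·4.32·+0.23144| / 0.0808742 = 1.1225 rad/s.

1.12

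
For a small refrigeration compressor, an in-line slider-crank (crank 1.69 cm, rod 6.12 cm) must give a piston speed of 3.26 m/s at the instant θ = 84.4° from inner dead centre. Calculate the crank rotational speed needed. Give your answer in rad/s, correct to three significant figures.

189

For an in-line slider-crank, |v_piston| = rω|sinθ|·[1 + r cosθ/√(L² − r² sin²θ)].
With r = 0.0169 m, L = 0.0612 m, θ = 84.4°: the bracketed kinematic factor |dx/dθ| = 0.017291 m.
ω = v/|dx/dθ| = 3.26/0.017291 = 188.54 rad/s.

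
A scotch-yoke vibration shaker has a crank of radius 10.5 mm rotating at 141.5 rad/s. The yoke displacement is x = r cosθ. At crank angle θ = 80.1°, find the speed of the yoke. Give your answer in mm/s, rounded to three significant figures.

1460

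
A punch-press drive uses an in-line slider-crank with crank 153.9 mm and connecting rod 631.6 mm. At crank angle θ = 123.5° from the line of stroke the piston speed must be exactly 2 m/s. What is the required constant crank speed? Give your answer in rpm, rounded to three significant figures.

For an in-line slider-crank, |v_piston| = rω|sinθ|·[1 + r cosθ/√(L² − r² sin²θ)].
With r = 0.1539 m, L = 0.6316 m, θ = 123.5°: the bracketed kinematic factor |dx/dθ| = 0.11071 m.
ω = v/|dx/dθ| = 2/0.11071 = 18.066 rad/s.
N = 60ω/(2π) = 172.51 rpm.

173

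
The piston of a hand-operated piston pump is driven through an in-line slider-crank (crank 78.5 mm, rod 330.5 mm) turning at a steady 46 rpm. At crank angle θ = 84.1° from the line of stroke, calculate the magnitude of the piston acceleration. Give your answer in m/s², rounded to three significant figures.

0.248

ω = 2π·46/60 = 4.817 rad/s
x(θ) = r cosθ + √(L² − r² sin²θ); with ω constant, a = ω²·d²x/dθ².
d²x/dθ² = −r cosθ − r²(cos2θ)/√u − r⁴ sin²2θ/(4u^{3/2}),  u = L² − r² sin²θ = 0.103133 m².
Substituting r = 0.0785 m, L = 0.3305 m, θ = 84.1°: d²x/dθ² = +0.010702 m.
a = ω²·d²x/dθ² = (4.817)²·(+0.010702) = +0.24833 m/s²;  |a| = 0.24833 m/s².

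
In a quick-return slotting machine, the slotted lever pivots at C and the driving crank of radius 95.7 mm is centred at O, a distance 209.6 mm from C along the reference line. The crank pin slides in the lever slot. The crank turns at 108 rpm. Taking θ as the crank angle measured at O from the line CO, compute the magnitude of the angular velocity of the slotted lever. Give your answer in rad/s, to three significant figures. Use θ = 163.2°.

ω = 11.31 rad/s (from 108 rpm).
Crank pin A relative to C: A = (d + r cosθ, r sinθ); lever angle φ = atan2(r sinθ, d + r cosθ).
Differentiating tanφ: φ̇ = rω(d cosθ + r)/(d² + r² + 2dr cosθ).
d² + r² + 2dr cosθ = |CA|² = 0.0146854 m²;  d cosθ + r = -0.10495 m.
|ω_lever| = |0.0957·11.31·-0.10495| / 0.0146854 = 7.7353 rad/s.

7.74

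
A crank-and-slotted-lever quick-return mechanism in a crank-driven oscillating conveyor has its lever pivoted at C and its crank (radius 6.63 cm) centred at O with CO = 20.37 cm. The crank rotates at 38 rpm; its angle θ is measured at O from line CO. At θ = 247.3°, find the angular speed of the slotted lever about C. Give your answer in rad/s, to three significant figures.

ω = 3.979 rad/s (from 38 rpm).
Crank pin A relative to C: A = (d + r cosθ, r sinθ); lever angle φ = atan2(r sinθ, d + r cosθ).
Differentiating tanφ: φ̇ = rω(d cosθ + r)/(d² + r² + 2dr cosθ).
d² + r² + 2dr cosθ = |CA|² = 0.0354658 m²;  d cosθ + r = -0.012309 m.
|ω_lever| = |0.0663·3.979·-0.012309| / 0.0354658 = 0.091567 rad/s.

0.0916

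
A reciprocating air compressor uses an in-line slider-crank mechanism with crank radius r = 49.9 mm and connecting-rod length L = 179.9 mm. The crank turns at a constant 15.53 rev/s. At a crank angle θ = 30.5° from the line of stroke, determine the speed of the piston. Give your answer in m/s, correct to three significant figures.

3.07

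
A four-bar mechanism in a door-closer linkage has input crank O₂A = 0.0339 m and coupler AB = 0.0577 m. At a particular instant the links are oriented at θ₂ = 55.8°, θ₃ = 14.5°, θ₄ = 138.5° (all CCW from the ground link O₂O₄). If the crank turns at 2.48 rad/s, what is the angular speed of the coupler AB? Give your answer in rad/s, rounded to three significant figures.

1.74

ω₂ = 2.48 rad/s
Differentiating the loop-closure r₂e^{iθ₂}+r₃e^{iθ₃}=r₁+r₄e^{iθ₄} gives r₂ω₂e^{iθ₂}+r₃ω₃e^{iθ₃}=r₄ω₄e^{iθ₄}.
Eliminating the other unknown: ω₃ = r₂ω₂ sin(θ₄−θ₂) / [r₃ sin(θ₃−θ₄)].
Numerator sine = +0.99189; denominator sine = -0.82904.
Result = 0.0339·2.48·(+0.99189) / (0.0577·(-0.82904)) = -1.7433 rad/s; magnitude 1.7433 rad/s.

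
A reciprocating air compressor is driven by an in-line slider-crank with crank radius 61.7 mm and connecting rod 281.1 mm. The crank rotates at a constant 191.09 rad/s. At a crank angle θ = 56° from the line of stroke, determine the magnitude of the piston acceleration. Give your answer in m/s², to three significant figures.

ω = 191.1 rad/s
x(θ) = r cosθ + √(L² − r² sin²θ); with ω constant, a = ω²·d²x/dθ².
d²x/dθ² = −r cosθ − r²(cos2θ)/√u − r⁴ sin²2θ/(4u^{3/2}),  u = L² − r² sin²θ = 0.0764007 m².
Substituting r = 0.0617 m, L = 0.2811 m, θ = 56°: d²x/dθ² = -0.02949 m.
a = ω²·d²x/dθ² = (191.1)²·(-0.02949) = -1076.9 m/s²;  |a| = 1076.9 m/s².

1080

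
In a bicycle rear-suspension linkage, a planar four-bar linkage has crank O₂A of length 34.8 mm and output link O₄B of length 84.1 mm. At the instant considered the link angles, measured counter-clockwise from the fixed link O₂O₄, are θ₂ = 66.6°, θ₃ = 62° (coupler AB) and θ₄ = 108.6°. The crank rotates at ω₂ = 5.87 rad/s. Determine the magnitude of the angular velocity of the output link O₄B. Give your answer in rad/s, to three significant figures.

ω₂ = 5.87 rad/s
Differentiating the loop-closure r₂e^{iθ₂}+r₃e^{iθ₃}=r₁+r₄e^{iθ₄} gives r₂ω₂e^{iθ₂}+r₃ω₃e^{iθ₃}=r₄ω₄e^{iθ₄}.
Eliminating the other unknown: ω₄ = r₂ω₂ sin(θ₂−θ₃) / [r₄ sin(θ₄−θ₃)].
Numerator sine = +0.08020; denominator sine = +0.72657.
Result = 0.0348·5.87·(+0.08020) / (0.0841·(+0.72657)) = +0.26811 rad/s; magnitude 0.26811 rad/s.

0.268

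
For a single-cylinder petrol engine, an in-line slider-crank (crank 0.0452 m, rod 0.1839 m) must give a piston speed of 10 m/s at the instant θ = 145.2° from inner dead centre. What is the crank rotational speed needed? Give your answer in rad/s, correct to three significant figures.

487

For an in-line slider-crank, |v_piston| = rω|sinθ|·[1 + r cosθ/√(L² − r² sin²θ)].
With r = 0.0452 m, L = 0.1839 m, θ = 145.2°: the bracketed kinematic factor |dx/dθ| = 0.020538 m.
ω = v/|dx/dθ| = 10/0.020538 = 486.9 rad/s.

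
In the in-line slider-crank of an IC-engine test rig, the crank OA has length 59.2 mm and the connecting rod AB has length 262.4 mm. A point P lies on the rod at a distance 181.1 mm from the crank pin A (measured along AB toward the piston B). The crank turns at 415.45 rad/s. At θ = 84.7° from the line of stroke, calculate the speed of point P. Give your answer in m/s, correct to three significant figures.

ω = 415.4 rad/s.  Crank-pin speed |V_A| = rω = 24.595 m/s, perpendicular to OA.
Rod angle: sinφ = −(r/L) sinθ ⇒ φ = -12.982°; ω_rod = −rω cosθ/√(L²−r²sin²θ) = -8.8849 rad/s.
V_P = V_A + ω_rod × AP, with AP = 0.1811 m along the rod.
Components: V_Px = −rω sinθ − a·ω_rod·sinφ = -24.851 m/s;  V_Py = rω cosθ + a·ω_rod·cosφ = +0.70388 m/s.
|V_P| = √(V_Px² + V_Py²) = 24.861 m/s.

24.9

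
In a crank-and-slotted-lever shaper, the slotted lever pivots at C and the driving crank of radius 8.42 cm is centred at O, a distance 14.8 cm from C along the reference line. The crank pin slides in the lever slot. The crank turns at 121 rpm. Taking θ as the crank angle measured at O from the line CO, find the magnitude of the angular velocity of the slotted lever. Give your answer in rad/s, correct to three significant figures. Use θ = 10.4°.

ω = 12.67 rad/s (from 121 rpm).
Crank pin A relative to C: A = (d + r cosθ, r sinθ); lever angle φ = atan2(r sinθ, d + r cosθ).
Differentiating tanφ: φ̇ = rω(d cosθ + r)/(d² + r² + 2dr cosθ).
d² + r² + 2dr cosθ = |CA|² = 0.0535074 m²;  d cosθ + r = +0.22977 m.
|ω_lever| = |0.0842·12.67·+0.22977| / 0.0535074 = 4.5815 rad/s.

4.58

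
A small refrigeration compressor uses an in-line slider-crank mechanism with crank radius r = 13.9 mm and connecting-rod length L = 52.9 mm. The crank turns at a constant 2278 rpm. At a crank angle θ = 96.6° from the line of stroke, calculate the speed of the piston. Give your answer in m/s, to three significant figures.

3.19

ω = 2π·2278/60 = 238.6 rad/s
For an in-line slider-crank, x = r cosθ + √(L² − r² sin²θ), so v = −rω sinθ·[1 + r cosθ/√(L² − r² sin²θ)].
With r = 0.0139 m, L = 0.0529 m, θ = 96.6°: √(L² − r² sin²θ) = 0.051066 m.
v = −0.0139·238.6·0.99337·[1 + 0.0139·-0.11494/0.051066] = -3.1908 m/s.
|v| = 3.1908 m/s.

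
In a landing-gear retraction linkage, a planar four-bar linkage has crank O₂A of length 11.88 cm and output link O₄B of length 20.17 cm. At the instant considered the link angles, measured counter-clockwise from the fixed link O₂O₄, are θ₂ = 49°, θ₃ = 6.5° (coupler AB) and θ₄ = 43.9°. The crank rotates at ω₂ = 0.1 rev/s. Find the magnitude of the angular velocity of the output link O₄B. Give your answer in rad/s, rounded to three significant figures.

0.412

ω₂ = 0.6283 rad/s (from 0.1 rev/s).
Differentiating the loop-closure r₂e^{iθ₂}+r₃e^{iθ₃}=r₁+r₄e^{iθ₄} gives r₂ω₂e^{iθ₂}+r₃ω₃e^{iθ₃}=r₄ω₄e^{iθ₄}.
Eliminating the other unknown: ω₄ = r₂ω₂ sin(θ₂−θ₃) / [r₄ sin(θ₄−θ₃)].
Numerator sine = +0.67559; denominator sine = +0.60738.
Result = 0.1188·0.6283·(+0.67559) / (0.2017·(+0.60738)) = +0.41164 rad/s; magnitude 0.41164 rad/s.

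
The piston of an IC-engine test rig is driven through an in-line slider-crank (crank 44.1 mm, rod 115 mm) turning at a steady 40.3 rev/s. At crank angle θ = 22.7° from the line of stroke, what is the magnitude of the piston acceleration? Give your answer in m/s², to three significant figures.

ω = 2π·40.3 = 253.2 rad/s
x(θ) = r cosθ + √(L² − r² sin²θ); with ω constant, a = ω²·d²x/dθ².
d²x/dθ² = −r cosθ − r²(cos2θ)/√u − r⁴ sin²2θ/(4u^{3/2}),  u = L² − r² sin²θ = 0.0129354 m².
Substituting r = 0.0441 m, L = 0.115 m, θ = 22.7°: d²x/dθ² = -0.053016 m.
a = ω²·d²x/dθ² = (253.2)²·(-0.053016) = -3399.2 m/s²;  |a| = 3399.2 m/s².

3400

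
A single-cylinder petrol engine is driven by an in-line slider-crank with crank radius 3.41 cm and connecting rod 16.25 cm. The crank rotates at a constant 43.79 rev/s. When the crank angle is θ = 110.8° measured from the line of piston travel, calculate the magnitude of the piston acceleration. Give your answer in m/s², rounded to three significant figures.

1330

ω = 2π·43.8 = 275.1 rad/s
x(θ) = r cosθ + √(L² − r² sin²θ); with ω constant, a = ω²·d²x/dθ².
d²x/dθ² = −r cosθ − r²(cos2θ)/√u − r⁴ sin²2θ/(4u^{3/2}),  u = L² − r² sin²θ = 0.0253901 m².
Substituting r = 0.0341 m, L = 0.1625 m, θ = 110.8°: d²x/dθ² = +0.017529 m.
a = ω²·d²x/dθ² = (275.1)²·(+0.017529) = +1327 m/s²;  |a| = 1327 m/s².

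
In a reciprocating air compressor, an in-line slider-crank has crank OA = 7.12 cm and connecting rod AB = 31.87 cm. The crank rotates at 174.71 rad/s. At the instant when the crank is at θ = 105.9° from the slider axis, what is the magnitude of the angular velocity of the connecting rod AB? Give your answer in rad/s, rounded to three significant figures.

10.9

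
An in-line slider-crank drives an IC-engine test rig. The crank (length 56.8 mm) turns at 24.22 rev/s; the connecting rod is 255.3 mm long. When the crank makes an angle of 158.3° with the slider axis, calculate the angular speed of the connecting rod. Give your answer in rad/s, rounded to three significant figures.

ω = 152.2 rad/s (converted from 24.22 rev/s).
The rod makes angle φ with the slider axis where L sinφ = r sinθ; differentiating, L cosφ·φ̇ = r ω cosθ.
L cosφ = √(L² − r² sin²θ) = 0.25443 m.
|ω_rod| = r ω |cosθ| / √(L² − r² sin²θ) = 0.0568·152.2·0.92913/0.25443 = 31.565 rad/s.

31.6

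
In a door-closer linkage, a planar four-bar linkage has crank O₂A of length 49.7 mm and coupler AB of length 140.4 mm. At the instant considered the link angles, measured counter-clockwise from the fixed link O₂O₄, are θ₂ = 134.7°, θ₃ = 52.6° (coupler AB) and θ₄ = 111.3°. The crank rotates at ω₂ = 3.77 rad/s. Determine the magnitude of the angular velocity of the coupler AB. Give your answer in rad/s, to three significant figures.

0.620

ω₂ = 3.77 rad/s
Differentiating the loop-closure r₂e^{iθ₂}+r₃e^{iθ₃}=r₁+r₄e^{iθ₄} gives r₂ω₂e^{iθ₂}+r₃ω₃e^{iθ₃}=r₄ω₄e^{iθ₄}.
Eliminating the other unknown: ω₃ = r₂ω₂ sin(θ₄−θ₂) / [r₃ sin(θ₃−θ₄)].
Numerator sine = -0.39715; denominator sine = -0.85446.
Result = 0.0497·3.77·(-0.39715) / (0.1404·(-0.85446)) = +0.62029 rad/s; magnitude 0.62029 rad/s.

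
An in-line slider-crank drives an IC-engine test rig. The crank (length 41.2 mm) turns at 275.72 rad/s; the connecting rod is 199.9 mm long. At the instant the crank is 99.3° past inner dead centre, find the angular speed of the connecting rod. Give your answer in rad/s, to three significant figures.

ω = 275.7 rad/s
The rod makes angle φ with the slider axis where L sinφ = r sinθ; differentiating, L cosφ·φ̇ = r ω cosθ.
L cosφ = √(L² − r² sin²θ) = 0.19572 m.
|ω_rod| = r ω |cosθ| / √(L² − r² sin²θ) = 0.0412·275.7·0.16160/0.19572 = 9.3795 rad/s.

9.38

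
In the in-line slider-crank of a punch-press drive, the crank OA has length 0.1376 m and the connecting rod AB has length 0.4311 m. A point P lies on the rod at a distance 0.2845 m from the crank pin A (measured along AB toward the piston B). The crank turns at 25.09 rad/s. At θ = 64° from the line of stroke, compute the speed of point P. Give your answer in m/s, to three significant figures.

3.44

ω = 25.09 rad/s.  Crank-pin speed |V_A| = rω = 3.4524 m/s, perpendicular to OA.
Rod angle: sinφ = −(r/L) sinθ ⇒ φ = -16.671°; ω_rod = −rω cosθ/√(L²−r²sin²θ) = -3.6647 rad/s.
V_P = V_A + ω_rod × AP, with AP = 0.2845 m along the rod.
Components: V_Px = −rω sinθ − a·ω_rod·sinφ = -3.4021 m/s;  V_Py = rω cosθ + a·ω_rod·cosφ = +0.51466 m/s.
|V_P| = √(V_Px² + V_Py²) = 3.4408 m/s.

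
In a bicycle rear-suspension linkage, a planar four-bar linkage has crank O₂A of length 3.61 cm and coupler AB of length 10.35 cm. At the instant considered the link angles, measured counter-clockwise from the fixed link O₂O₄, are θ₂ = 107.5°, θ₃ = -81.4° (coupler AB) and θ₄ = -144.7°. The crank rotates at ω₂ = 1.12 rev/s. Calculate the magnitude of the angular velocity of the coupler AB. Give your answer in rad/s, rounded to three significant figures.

ω₂ = 7.037 rad/s (from 1.12 rev/s).
Differentiating the loop-closure r₂e^{iθ₂}+r₃e^{iθ₃}=r₁+r₄e^{iθ₄} gives r₂ω₂e^{iθ₂}+r₃ω₃e^{iθ₃}=r₄ω₄e^{iθ₄}.
Eliminating the other unknown: ω₃ = r₂ω₂ sin(θ₄−θ₂) / [r₃ sin(θ₃−θ₄)].
Numerator sine = +0.95213; denominator sine = +0.89337.
Result = 0.0361·7.037·(+0.95213) / (0.1035·(+0.89337)) = +2.6159 rad/s; magnitude 2.6159 rad/s.

2.62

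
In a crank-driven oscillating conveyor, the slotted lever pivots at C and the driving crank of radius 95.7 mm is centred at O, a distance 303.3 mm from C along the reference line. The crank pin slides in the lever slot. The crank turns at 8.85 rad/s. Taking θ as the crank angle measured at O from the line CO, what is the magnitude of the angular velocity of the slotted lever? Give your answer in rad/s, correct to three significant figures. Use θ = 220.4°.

2.01

ω = 8.85 rad/s
Crank pin A relative to C: A = (d + r cosθ, r sinθ); lever angle φ = atan2(r sinθ, d + r cosθ).
Differentiating tanφ: φ̇ = rω(d cosθ + r)/(d² + r² + 2dr cosθ).
d² + r² + 2dr cosθ = |CA|² = 0.0569408 m²;  d cosθ + r = -0.13527 m.
|ω_lever| = |0.0957·8.85·-0.13527| / 0.0569408 = 2.0121 rad/s.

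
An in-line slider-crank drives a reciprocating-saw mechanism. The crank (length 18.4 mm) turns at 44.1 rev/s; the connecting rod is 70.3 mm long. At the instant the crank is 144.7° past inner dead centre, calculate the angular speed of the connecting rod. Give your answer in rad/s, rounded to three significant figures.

ω = 277.1 rad/s (converted from 44.1 rev/s).
The rod makes angle φ with the slider axis where L sinφ = r sinθ; differentiating, L cosφ·φ̇ = r ω cosθ.
L cosφ = √(L² − r² sin²θ) = 0.069491 m.
|ω_rod| = r ω |cosθ| / √(L² − r² sin²θ) = 0.0184·277.1·0.81614/0.069491 = 59.878 rad/s.

59.9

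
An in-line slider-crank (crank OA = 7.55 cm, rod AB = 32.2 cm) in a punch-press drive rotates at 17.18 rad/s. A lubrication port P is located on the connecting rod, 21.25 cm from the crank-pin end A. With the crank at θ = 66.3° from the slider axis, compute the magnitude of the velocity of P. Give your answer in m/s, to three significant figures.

ω = 17.18 rad/s.  Crank-pin speed |V_A| = rω = 1.2971 m/s, perpendicular to OA.
Rod angle: sinφ = −(r/L) sinθ ⇒ φ = -12.398°; ω_rod = −rω cosθ/√(L²−r²sin²θ) = -1.6578 rad/s.
V_P = V_A + ω_rod × AP, with AP = 0.2125 m along the rod.
Components: V_Px = −rω sinθ − a·ω_rod·sinφ = -1.2633 m/s;  V_Py = rω cosθ + a·ω_rod·cosφ = +0.1773 m/s.
|V_P| = √(V_Px² + V_Py²) = 1.2757 m/s.

1.28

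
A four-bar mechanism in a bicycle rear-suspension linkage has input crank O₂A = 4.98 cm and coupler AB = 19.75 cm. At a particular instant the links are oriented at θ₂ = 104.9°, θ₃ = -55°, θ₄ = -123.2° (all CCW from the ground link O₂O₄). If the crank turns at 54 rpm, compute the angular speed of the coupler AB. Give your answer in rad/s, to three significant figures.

1.14

ω₂ = 5.655 rad/s (from 54 rpm).
Differentiating the loop-closure r₂e^{iθ₂}+r₃e^{iθ₃}=r₁+r₄e^{iθ₄} gives r₂ω₂e^{iθ₂}+r₃ω₃e^{iθ₃}=r₄ω₄e^{iθ₄}.
Eliminating the other unknown: ω₃ = r₂ω₂ sin(θ₄−θ₂) / [r₃ sin(θ₃−θ₄)].
Numerator sine = +0.74431; denominator sine = +0.92849.
Result = 0.0498·5.655·(+0.74431) / (0.1975·(+0.92849)) = +1.143 rad/s; magnitude 1.143 rad/s.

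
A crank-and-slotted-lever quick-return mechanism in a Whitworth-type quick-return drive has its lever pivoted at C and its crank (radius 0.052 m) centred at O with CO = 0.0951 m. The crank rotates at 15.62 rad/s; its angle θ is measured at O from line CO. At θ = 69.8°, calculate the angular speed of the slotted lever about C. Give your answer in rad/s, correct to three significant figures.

4.54

ω = 15.62 rad/s
Crank pin A relative to C: A = (d + r cosθ, r sinθ); lever angle φ = atan2(r sinθ, d + r cosθ).
Differentiating tanφ: φ̇ = rω(d cosθ + r)/(d² + r² + 2dr cosθ).
d² + r² + 2dr cosθ = |CA|² = 0.0151631 m²;  d cosθ + r = +0.084838 m.
|ω_lever| = |0.052·15.62·+0.084838| / 0.0151631 = 4.5445 rad/s.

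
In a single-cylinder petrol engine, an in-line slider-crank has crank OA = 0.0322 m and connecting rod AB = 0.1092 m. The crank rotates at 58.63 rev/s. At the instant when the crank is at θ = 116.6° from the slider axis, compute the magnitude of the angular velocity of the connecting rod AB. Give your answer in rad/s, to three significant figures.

ω = 368.4 rad/s (converted from 58.63 rev/s).
The rod makes angle φ with the slider axis where L sinφ = r sinθ; differentiating, L cosφ·φ̇ = r ω cosθ.
L cosφ = √(L² − r² sin²θ) = 0.10534 m.
|ω_rod| = r ω |cosθ| / √(L² − r² sin²θ) = 0.0322·368.4·0.44776/0.10534 = 50.422 rad/s.

50.4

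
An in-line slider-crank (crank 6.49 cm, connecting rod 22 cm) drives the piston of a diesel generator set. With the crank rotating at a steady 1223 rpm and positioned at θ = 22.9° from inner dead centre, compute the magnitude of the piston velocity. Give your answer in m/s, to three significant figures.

ω = 2π·1223/60 = 128.1 rad/s
For an in-line slider-crank, x = r cosθ + √(L² − r² sin²θ), so v = −rω sinθ·[1 + r cosθ/√(L² − r² sin²θ)].
With r = 0.0649 m, L = 0.22 m, θ = 22.9°: √(L² − r² sin²θ) = 0.21855 m.
v = −0.0649·128.1·0.38912·[1 + 0.0649·0.92119/0.21855] = -4.1191 m/s.
|v| = 4.1191 m/s.

4.12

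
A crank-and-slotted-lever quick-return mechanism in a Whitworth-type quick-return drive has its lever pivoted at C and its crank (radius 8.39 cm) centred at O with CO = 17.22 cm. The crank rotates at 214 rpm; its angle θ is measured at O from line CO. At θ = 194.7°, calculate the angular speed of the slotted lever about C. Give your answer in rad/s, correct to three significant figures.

ω = 22.41 rad/s (from 214 rpm).
Crank pin A relative to C: A = (d + r cosθ, r sinθ); lever angle φ = atan2(r sinθ, d + r cosθ).
Differentiating tanφ: φ̇ = rω(d cosθ + r)/(d² + r² + 2dr cosθ).
d² + r² + 2dr cosθ = |CA|² = 0.00874269 m²;  d cosθ + r = -0.082664 m.
|ω_lever| = |0.0839·22.41·-0.082664| / 0.00874269 = 17.778 rad/s.

17.8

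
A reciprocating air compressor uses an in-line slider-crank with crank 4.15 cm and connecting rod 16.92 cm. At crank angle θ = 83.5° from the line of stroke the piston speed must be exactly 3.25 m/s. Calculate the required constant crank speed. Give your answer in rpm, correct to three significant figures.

For an in-line slider-crank, |v_piston| = rω|sinθ|·[1 + r cosθ/√(L² − r² sin²θ)].
With r = 0.0415 m, L = 0.1692 m, θ = 83.5°: the bracketed kinematic factor |dx/dθ| = 0.042414 m.
ω = v/|dx/dθ| = 3.25/0.042414 = 76.626 rad/s.
N = 60ω/(2π) = 731.73 rpm.

732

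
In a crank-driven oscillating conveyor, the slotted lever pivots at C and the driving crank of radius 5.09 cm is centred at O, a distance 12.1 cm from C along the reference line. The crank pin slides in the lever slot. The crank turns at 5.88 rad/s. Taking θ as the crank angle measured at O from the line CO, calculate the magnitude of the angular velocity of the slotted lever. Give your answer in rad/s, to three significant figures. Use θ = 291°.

ω = 5.88 rad/s
Crank pin A relative to C: A = (d + r cosθ, r sinθ); lever angle φ = atan2(r sinθ, d + r cosθ).
Differentiating tanφ: φ̇ = rω(d cosθ + r)/(d² + r² + 2dr cosθ).
d² + r² + 2dr cosθ = |CA|² = 0.0216461 m²;  d cosθ + r = +0.094263 m.
|ω_lever| = |0.0509·5.88·+0.094263| / 0.0216461 = 1.3033 rad/s.

1.30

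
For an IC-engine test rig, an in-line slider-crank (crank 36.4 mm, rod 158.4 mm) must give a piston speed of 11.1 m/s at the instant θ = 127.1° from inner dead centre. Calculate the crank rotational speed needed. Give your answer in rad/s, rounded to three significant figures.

445

For an in-line slider-crank, |v_piston| = rω|sinθ|·[1 + r cosθ/√(L² − r² sin²θ)].
With r = 0.0364 m, L = 0.1584 m, θ = 127.1°: the bracketed kinematic factor |dx/dθ| = 0.024938 m.
ω = v/|dx/dθ| = 11.1/0.024938 = 445.1 rad/s.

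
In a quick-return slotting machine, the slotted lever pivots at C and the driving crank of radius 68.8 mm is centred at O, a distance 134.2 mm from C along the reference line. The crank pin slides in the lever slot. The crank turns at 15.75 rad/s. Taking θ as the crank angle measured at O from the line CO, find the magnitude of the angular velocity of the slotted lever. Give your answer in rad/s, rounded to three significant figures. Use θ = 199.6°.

ω = 15.75 rad/s
Crank pin A relative to C: A = (d + r cosθ, r sinθ); lever angle φ = atan2(r sinθ, d + r cosθ).
Differentiating tanφ: φ̇ = rω(d cosθ + r)/(d² + r² + 2dr cosθ).
d² + r² + 2dr cosθ = |CA|² = 0.00534712 m²;  d cosθ + r = -0.057624 m.
|ω_lever| = |0.0688·15.75·-0.057624| / 0.00534712 = 11.678 rad/s.

11.7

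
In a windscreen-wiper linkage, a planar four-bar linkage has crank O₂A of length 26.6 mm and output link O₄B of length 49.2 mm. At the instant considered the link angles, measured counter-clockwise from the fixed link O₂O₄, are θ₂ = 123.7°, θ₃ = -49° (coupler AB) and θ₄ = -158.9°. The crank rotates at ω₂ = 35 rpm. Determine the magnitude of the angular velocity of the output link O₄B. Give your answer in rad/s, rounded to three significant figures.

ω₂ = 3.665 rad/s (from 35 rpm).
Differentiating the loop-closure r₂e^{iθ₂}+r₃e^{iθ₃}=r₁+r₄e^{iθ₄} gives r₂ω₂e^{iθ₂}+r₃ω₃e^{iθ₃}=r₄ω₄e^{iθ₄}.
Eliminating the other unknown: ω₄ = r₂ω₂ sin(θ₂−θ₃) / [r₄ sin(θ₄−θ₃)].
Numerator sine = +0.12706; denominator sine = -0.94029.
Result = 0.0266·3.665·(+0.12706) / (0.0492·(-0.94029)) = -0.26778 rad/s; magnitude 0.26778 rad/s.

0.268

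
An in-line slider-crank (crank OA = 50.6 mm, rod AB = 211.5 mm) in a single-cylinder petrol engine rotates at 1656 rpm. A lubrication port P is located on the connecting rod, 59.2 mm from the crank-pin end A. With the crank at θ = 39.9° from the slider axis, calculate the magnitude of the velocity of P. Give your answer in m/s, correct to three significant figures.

ω = 173.4 rad/s.  Crank-pin speed |V_A| = rω = 8.7748 m/s, perpendicular to OA.
Rod angle: sinφ = −(r/L) sinθ ⇒ φ = -8.828°; ω_rod = −rω cosθ/√(L²−r²sin²θ) = -32.21 rad/s.
V_P = V_A + ω_rod × AP, with AP = 0.0592 m along the rod.
Components: V_Px = −rω sinθ − a·ω_rod·sinφ = -5.9213 m/s;  V_Py = rω cosθ + a·ω_rod·cosφ = +4.8475 m/s.
|V_P| = √(V_Px² + V_Py²) = 7.6524 m/s.

7.65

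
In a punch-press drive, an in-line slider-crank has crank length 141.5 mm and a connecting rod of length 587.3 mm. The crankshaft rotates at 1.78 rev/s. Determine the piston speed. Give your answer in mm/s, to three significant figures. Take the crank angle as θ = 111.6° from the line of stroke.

ω = 2π·1.78 = 11.18 rad/s
For an in-line slider-crank, x = r cosθ + √(L² − r² sin²θ), so v = −rω sinθ·[1 + r cosθ/√(L² − r² sin²θ)].
With r = 0.1415 m, L = 0.5873 m, θ = 111.6°: √(L² − r² sin²θ) = 0.57237 m.
v = −0.1415·11.18·0.92978·[1 + 0.1415·-0.36812/0.57237] = -1.3375 m/s.
|v| = 1.3375 m/s = 1337.5 mm/s.

1340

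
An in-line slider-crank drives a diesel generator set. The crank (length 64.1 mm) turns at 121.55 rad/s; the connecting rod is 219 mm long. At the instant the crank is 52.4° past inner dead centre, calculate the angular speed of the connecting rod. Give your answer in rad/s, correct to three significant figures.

22.3

ω = 121.5 rad/s
The rod makes angle φ with the slider axis where L sinφ = r sinθ; differentiating, L cosφ·φ̇ = r ω cosθ.
L cosφ = √(L² − r² sin²θ) = 0.21303 m.
|ω_rod| = r ω |cosθ| / √(L² − r² sin²θ) = 0.0641·121.5·0.61015/0.21303 = 22.315 rad/s.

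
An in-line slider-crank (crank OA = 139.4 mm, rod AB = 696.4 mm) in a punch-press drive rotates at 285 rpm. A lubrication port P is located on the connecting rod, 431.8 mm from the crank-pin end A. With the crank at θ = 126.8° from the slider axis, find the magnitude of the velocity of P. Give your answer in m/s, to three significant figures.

3.22

ω = 29.85 rad/s.  Crank-pin speed |V_A| = rω = 4.1604 m/s, perpendicular to OA.
Rod angle: sinφ = −(r/L) sinθ ⇒ φ = -9.223°; ω_rod = −rω cosθ/√(L²−r²sin²θ) = +3.6255 rad/s.
V_P = V_A + ω_rod × AP, with AP = 0.4318 m along the rod.
Components: V_Px = −rω sinθ − a·ω_rod·sinφ = -3.0804 m/s;  V_Py = rω cosθ + a·ω_rod·cosφ = -0.94692 m/s.
|V_P| = √(V_Px² + V_Py²) = 3.2227 m/s.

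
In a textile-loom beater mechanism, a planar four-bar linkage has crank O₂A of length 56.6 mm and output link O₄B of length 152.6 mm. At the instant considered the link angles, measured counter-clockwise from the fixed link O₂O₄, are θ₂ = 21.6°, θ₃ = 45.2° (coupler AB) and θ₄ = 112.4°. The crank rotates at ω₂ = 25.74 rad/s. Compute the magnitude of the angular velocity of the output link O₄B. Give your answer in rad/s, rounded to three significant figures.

4.15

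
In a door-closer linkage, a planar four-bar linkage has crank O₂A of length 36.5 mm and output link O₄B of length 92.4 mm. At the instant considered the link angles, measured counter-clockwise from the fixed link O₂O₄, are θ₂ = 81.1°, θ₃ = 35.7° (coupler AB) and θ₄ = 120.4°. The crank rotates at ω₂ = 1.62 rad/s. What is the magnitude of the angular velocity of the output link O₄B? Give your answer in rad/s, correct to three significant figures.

0.458

ω₂ = 1.62 rad/s
Differentiating the loop-closure r₂e^{iθ₂}+r₃e^{iθ₃}=r₁+r₄e^{iθ₄} gives r₂ω₂e^{iθ₂}+r₃ω₃e^{iθ₃}=r₄ω₄e^{iθ₄}.
Eliminating the other unknown: ω₄ = r₂ω₂ sin(θ₂−θ₃) / [r₄ sin(θ₄−θ₃)].
Numerator sine = +0.71203; denominator sine = +0.99572.
Result = 0.0365·1.62·(+0.71203) / (0.0924·(+0.99572)) = +0.45761 rad/s; magnitude 0.45761 rad/s.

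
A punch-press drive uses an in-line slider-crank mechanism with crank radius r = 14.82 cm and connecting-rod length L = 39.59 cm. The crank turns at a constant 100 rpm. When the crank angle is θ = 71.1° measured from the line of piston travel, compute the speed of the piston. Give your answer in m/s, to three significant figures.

1.66

ω = 2π·100/60 = 10.47 rad/s
For an in-line slider-crank, x = r cosθ + √(L² − r² sin²θ), so v = −rω sinθ·[1 + r cosθ/√(L² − r² sin²θ)].
With r = 0.1482 m, L = 0.3959 m, θ = 71.1°: √(L² − r² sin²θ) = 0.37024 m.
v = −0.1482·10.47·0.94609·[1 + 0.1482·0.32392/0.37024] = -1.6586 m/s.
|v| = 1.6586 m/s.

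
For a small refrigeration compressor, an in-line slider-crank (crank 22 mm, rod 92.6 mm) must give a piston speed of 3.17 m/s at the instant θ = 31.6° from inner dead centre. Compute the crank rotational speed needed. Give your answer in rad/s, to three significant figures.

For an in-line slider-crank, |v_piston| = rω|sinθ|·[1 + r cosθ/√(L² − r² sin²θ)].
With r = 0.022 m, L = 0.0926 m, θ = 31.6°: the bracketed kinematic factor |dx/dθ| = 0.013879 m.
ω = v/|dx/dθ| = 3.17/0.013879 = 228.41 rad/s.

228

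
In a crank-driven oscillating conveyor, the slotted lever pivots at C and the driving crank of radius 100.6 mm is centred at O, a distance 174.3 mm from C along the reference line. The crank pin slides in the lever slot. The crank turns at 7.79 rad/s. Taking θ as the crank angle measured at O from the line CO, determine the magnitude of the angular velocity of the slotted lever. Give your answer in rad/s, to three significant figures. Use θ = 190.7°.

9.17

ω = 7.79 rad/s
Crank pin A relative to C: A = (d + r cosθ, r sinθ); lever angle φ = atan2(r sinθ, d + r cosθ).
Differentiating tanφ: φ̇ = rω(d cosθ + r)/(d² + r² + 2dr cosθ).
d² + r² + 2dr cosθ = |CA|² = 0.00604144 m²;  d cosθ + r = -0.070669 m.
|ω_lever| = |0.1006·7.79·-0.070669| / 0.00604144 = 9.167 rad/s.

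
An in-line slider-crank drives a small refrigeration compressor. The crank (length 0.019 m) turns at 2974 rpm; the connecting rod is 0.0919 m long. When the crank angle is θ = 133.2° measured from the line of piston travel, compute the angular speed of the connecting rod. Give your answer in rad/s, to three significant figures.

44.6

ω = 311.4 rad/s (converted from 2974 rpm).
The rod makes angle φ with the slider axis where L sinφ = r sinθ; differentiating, L cosφ·φ̇ = r ω cosθ.
L cosφ = √(L² − r² sin²θ) = 0.09085 m.
|ω_rod| = r ω |cosθ| / √(L² − r² sin²θ) = 0.019·311.4·0.68455/0.09085 = 44.586 rad/s.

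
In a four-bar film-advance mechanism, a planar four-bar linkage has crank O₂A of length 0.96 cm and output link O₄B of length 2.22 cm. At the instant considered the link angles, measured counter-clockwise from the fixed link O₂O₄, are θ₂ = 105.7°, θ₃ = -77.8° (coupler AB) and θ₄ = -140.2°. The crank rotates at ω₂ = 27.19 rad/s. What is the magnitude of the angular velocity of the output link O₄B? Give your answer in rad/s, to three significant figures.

0.810

ω₂ = 27.19 rad/s
Differentiating the loop-closure r₂e^{iθ₂}+r₃e^{iθ₃}=r₁+r₄e^{iθ₄} gives r₂ω₂e^{iθ₂}+r₃ω₃e^{iθ₃}=r₄ω₄e^{iθ₄}.
Eliminating the other unknown: ω₄ = r₂ω₂ sin(θ₂−θ₃) / [r₄ sin(θ₄−θ₃)].
Numerator sine = -0.06105; denominator sine = -0.88620.
Result = 0.0096·27.19·(-0.06105) / (0.0222·(-0.88620)) = +0.80997 rad/s; magnitude 0.80997 rad/s.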